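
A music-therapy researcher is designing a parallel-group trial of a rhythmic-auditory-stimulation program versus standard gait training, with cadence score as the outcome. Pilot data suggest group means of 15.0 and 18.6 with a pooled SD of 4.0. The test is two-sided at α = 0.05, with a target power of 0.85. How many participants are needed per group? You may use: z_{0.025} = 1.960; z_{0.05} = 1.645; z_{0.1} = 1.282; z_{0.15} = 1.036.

Cohen's d = |M₁ − M₂| / SD_pooled = |15.0 − 18.6| / 4.0 = 3.6 / 4.0 = 0.900.
For two independent groups with equal n: n = 2·((z_{α/2} + z_β) / d)².
z_{α/2} + z_β = 1.960 + 1.036 = 2.996.
n = 2 × (2.996 / 0.900)² = 2 × 3.329² = 2 × 11.08 = 22.2.
Round up to the next whole participant.

n = 23 per group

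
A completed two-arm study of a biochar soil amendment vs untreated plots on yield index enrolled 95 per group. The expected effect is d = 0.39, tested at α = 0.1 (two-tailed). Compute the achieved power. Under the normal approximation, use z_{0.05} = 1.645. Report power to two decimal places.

For two equal groups, power = Φ(d·√(n/2) − z_{α/2}).
d·√(n/2) = 0.39 × √(95/2) = 0.39 × 6.892 = 2.688.
z_β = 2.688 − 1.645 = 1.043.
Power = Φ(1.043) = 0.852.

power ≈ 0.85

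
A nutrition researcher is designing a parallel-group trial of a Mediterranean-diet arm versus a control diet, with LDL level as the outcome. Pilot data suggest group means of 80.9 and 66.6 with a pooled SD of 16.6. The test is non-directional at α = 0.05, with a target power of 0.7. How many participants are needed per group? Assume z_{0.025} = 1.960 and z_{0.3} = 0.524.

Cohen's d = |M₁ − M₂| / SD_pooled = |80.9 − 66.6| / 16.6 = 14.3 / 16.6 = 0.861.
For two independent groups with equal n: n = 2·((z_{α/2} + z_β) / d)².
z_{α/2} + z_β = 1.960 + 0.524 = 2.484.
n = 2 × (2.484 / 0.861)² = 2 × 2.885² = 2 × 8.32 = 16.6.
Round up to the next whole participant.

n = 17 per group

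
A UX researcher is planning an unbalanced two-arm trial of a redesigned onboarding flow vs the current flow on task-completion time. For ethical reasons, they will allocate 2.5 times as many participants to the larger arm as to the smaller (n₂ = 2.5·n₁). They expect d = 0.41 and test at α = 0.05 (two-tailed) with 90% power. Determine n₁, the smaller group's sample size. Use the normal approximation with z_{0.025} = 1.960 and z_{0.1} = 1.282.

n₁ = 88

With allocation ratio k = n₂/n₁ = 2.5, Var(x̄₁−x̄₂) = σ²(1/n₁ + 1/(k·n₁)) = σ²·(k+1)/(k·n₁).
So n₁ = (1 + 1/k)·((z_{α/2} + z_β)/d)² = 1.400 × (3.242/0.41)².
n₁ = 1.400 × 62.53 = 87.5.
Round up: n₁ = 88, giving n₂ = 2.5 × 88 = 220.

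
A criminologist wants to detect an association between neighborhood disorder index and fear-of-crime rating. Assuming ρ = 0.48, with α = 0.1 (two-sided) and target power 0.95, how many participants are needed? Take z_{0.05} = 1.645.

n = 43

Fisher's z: C = ½·ln((1+r)/(1−r)) = ½·ln(2.8462) = 0.5230.
n = ((z_{α/2} + z_β)/C)² + 3.
(1.645 + 1.645) / 0.5230 = 3.290 / 0.5230 = 6.291.
n = 6.291² + 3 = 39.57 + 3 = 42.6.
Round up.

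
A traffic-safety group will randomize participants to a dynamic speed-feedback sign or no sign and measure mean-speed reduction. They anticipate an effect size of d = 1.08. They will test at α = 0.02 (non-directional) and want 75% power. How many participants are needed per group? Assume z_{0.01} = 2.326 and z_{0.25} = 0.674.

n = 16 per group

For two independent groups with equal n: n = 2·((z_{α/2} + z_β) / d)².
z_{α/2} + z_β = 2.326 + 0.674 = 3.000.
n = 2 × (3.000 / 1.08)² = 2 × 2.778² = 2 × 7.72 = 15.4.
Round up to the next whole participant.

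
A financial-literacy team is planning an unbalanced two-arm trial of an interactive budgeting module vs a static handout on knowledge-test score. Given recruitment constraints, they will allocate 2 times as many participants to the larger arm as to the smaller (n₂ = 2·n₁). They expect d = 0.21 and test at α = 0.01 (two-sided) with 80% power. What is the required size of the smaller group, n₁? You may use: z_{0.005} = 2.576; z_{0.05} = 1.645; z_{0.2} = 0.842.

n₁ = 398

With allocation ratio k = n₂/n₁ = 2, Var(x̄₁−x̄₂) = σ²(1/n₁ + 1/(k·n₁)) = σ²·(k+1)/(k·n₁).
So n₁ = (1 + 1/k)·((z_{α/2} + z_β)/d)² = 1.500 × (3.418/0.21)².
n₁ = 1.500 × 264.91 = 397.4.
Round up: n₁ = 398, giving n₂ = 2 × 398 = 796.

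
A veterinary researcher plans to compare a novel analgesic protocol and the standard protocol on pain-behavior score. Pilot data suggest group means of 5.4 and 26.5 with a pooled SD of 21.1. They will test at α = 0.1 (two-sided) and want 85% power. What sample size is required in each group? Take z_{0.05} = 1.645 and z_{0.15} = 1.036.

n = 15 per group

Cohen's d = |M₁ − M₂| / SD_pooled = |5.4 − 26.5| / 21.1 = 21.1 / 21.1 = 1.000.
For two independent groups with equal n: n = 2·((z_{α/2} + z_β) / d)².
z_{α/2} + z_β = 1.645 + 1.036 = 2.681.
n = 2 × (2.681 / 1.000)² = 2 × 2.681² = 2 × 7.19 = 14.4.
Round up to the next whole participant.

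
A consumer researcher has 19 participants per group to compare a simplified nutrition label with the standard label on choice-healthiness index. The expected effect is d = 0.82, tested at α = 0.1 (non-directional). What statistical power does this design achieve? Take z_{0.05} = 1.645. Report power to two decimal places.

For two equal groups, power = Φ(d·√(n/2) − z_{α/2}).
d·√(n/2) = 0.82 × √(19/2) = 0.82 × 3.082 = 2.527.
z_β = 2.527 − 1.645 = 0.882.
Power = Φ(0.882) = 0.811.

power ≈ 0.81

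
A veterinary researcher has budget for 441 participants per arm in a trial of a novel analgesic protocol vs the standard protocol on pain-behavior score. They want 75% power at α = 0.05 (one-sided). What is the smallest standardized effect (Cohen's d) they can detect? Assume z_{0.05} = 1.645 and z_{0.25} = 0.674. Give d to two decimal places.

d_min ≈ 0.16

For two independent groups of n = 441 each: d_min = (z_{α} + z_β)·√(2/n).
z-sum = 1.645 + 0.674 = 2.319.
d_min = 2.319 × √(2/441) = 2.319 × 0.0673 = 0.156.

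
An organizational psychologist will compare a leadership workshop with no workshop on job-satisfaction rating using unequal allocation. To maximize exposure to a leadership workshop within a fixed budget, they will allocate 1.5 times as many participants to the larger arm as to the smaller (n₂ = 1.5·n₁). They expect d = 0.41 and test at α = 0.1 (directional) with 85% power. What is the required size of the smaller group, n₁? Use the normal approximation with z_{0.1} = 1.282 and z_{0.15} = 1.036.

n₁ = 54

With allocation ratio k = n₂/n₁ = 1.5, Var(x̄₁−x̄₂) = σ²(1/n₁ + 1/(k·n₁)) = σ²·(k+1)/(k·n₁).
So n₁ = (1 + 1/k)·((z_{α} + z_β)/d)² = 1.667 × (2.318/0.41)².
n₁ = 1.667 × 31.96 = 53.3.
Round up: n₁ = 54, giving n₂ = 1.5 × 54 = 81.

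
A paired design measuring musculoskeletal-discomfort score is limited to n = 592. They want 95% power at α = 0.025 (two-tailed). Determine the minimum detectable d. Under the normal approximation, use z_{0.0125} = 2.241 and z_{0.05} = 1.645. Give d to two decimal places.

d_min ≈ 0.16

For a single sample (or paired design) of n = 592: d_min = (z_{α/2} + z_β)/√n.
z-sum = 2.241 + 1.645 = 3.886.
d_min = 3.886 / √592 = 3.886 / 24.331 = 0.160.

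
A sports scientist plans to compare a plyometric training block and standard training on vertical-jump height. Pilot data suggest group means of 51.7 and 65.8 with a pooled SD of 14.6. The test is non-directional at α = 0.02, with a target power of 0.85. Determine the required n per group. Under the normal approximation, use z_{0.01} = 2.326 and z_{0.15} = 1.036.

Cohen's d = |M₁ − M₂| / SD_pooled = |51.7 − 65.8| / 14.6 = 14.1 / 14.6 = 0.966.
For two independent groups with equal n: n = 2·((z_{α/2} + z_β) / d)².
z_{α/2} + z_β = 2.326 + 1.036 = 3.362.
n = 2 × (3.362 / 0.966)² = 2 × 3.480² = 2 × 12.11 = 24.2.
Round up to the next whole participant.

n = 25 per group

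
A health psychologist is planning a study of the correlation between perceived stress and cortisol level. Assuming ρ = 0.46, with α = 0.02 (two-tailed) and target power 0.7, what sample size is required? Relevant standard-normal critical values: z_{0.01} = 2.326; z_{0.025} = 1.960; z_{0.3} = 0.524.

Fisher's z: C = ½·ln((1+r)/(1−r)) = ½·ln(2.7037) = 0.4973.
n = ((z_{α/2} + z_β)/C)² + 3.
(2.326 + 0.524) / 0.4973 = 2.850 / 0.4973 = 5.731.
n = 5.731² + 3 = 32.84 + 3 = 35.8.
Round up.

n = 36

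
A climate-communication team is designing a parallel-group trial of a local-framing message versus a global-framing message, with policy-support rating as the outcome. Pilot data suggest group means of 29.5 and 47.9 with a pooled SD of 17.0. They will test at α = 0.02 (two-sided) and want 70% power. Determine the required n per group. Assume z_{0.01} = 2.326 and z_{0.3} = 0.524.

n = 14 per group

Cohen's d = |M₁ − M₂| / SD_pooled = |29.5 − 47.9| / 17.0 = 18.4 / 17.0 = 1.082.
For two independent groups with equal n: n = 2·((z_{α/2} + z_β) / d)².
z_{α/2} + z_β = 2.326 + 0.524 = 2.850.
n = 2 × (2.850 / 1.082)² = 2 × 2.634² = 2 × 6.94 = 13.9.
Round up to the next whole participant.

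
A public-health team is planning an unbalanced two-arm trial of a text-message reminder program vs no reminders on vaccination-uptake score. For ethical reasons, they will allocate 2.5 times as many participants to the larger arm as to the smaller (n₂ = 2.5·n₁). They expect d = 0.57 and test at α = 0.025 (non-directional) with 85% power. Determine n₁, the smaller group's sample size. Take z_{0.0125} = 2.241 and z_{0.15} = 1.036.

With allocation ratio k = n₂/n₁ = 2.5, Var(x̄₁−x̄₂) = σ²(1/n₁ + 1/(k·n₁)) = σ²·(k+1)/(k·n₁).
So n₁ = (1 + 1/k)·((z_{α/2} + z_β)/d)² = 1.400 × (3.277/0.57)².
n₁ = 1.400 × 33.05 = 46.3.
Round up: n₁ = 47, giving n₂ = ⌈2.5 × 47⌉ = ⌈117.5⌉ = 118.

n₁ = 47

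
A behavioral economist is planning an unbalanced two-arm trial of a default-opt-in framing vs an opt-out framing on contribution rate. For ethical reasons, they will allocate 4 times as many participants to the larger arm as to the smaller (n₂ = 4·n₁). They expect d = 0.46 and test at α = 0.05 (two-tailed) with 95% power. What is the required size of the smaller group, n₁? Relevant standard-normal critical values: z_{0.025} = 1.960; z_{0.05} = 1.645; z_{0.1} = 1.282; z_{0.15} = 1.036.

With allocation ratio k = n₂/n₁ = 4, Var(x̄₁−x̄₂) = σ²(1/n₁ + 1/(k·n₁)) = σ²·(k+1)/(k·n₁).
So n₁ = (1 + 1/k)·((z_{α/2} + z_β)/d)² = 1.250 × (3.605/0.46)².
n₁ = 1.250 × 61.42 = 76.8.
Round up: n₁ = 77, giving n₂ = 4 × 77 = 308.

n₁ = 77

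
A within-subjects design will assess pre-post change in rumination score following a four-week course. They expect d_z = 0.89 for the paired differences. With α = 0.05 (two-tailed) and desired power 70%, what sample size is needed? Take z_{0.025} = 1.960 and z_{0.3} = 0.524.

For a paired (one-sample on differences) test: n = ((z_{α/2} + z_β) / d)².
z_{α/2} + z_β = 1.960 + 0.524 = 2.484.
n = (2.484 / 0.89)² = 2.791² = 7.79.
Round up.

n = 8 pairs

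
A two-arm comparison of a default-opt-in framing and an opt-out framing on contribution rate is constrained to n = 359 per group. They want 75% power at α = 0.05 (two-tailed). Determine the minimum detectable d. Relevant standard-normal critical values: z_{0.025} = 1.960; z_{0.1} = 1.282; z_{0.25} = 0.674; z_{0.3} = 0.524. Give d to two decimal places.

For two independent groups of n = 359 each: d_min = (z_{α/2} + z_β)·√(2/n).
z-sum = 1.960 + 0.674 = 2.634.
d_min = 2.634 × √(2/359) = 2.634 × 0.0746 = 0.197.

d_min ≈ 0.20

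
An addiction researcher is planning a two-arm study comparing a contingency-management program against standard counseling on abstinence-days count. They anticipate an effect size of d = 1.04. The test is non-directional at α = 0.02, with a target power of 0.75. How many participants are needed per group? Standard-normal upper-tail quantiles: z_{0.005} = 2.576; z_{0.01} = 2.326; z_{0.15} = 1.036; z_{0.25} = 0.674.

n = 17 per group

For two independent groups with equal n: n = 2·((z_{α/2} + z_β) / d)².
z_{α/2} + z_β = 2.326 + 0.674 = 3.000.
n = 2 × (3.000 / 1.04)² = 2 × 2.885² = 2 × 8.32 = 16.6.
Round up to the next whole participant.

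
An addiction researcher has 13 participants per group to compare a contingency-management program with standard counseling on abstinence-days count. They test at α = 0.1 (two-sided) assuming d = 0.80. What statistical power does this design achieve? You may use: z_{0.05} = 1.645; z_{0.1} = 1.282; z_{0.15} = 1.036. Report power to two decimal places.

power ≈ 0.65

For two equal groups, power = Φ(d·√(n/2) − z_{α/2}).
d·√(n/2) = 0.80 × √(13/2) = 0.80 × 2.550 = 2.040.
z_β = 2.040 − 1.645 = 0.395.
Power = Φ(0.395) = 0.653.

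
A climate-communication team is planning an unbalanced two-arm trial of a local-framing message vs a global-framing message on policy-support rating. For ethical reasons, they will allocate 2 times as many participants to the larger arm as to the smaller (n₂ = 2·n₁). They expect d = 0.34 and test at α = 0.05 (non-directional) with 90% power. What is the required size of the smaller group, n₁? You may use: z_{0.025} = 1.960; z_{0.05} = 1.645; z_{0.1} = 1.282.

With allocation ratio k = n₂/n₁ = 2, Var(x̄₁−x̄₂) = σ²(1/n₁ + 1/(k·n₁)) = σ²·(k+1)/(k·n₁).
So n₁ = (1 + 1/k)·((z_{α/2} + z_β)/d)² = 1.500 × (3.242/0.34)².
n₁ = 1.500 × 90.92 = 136.4.
Round up: n₁ = 137, giving n₂ = 2 × 137 = 274.

n₁ = 137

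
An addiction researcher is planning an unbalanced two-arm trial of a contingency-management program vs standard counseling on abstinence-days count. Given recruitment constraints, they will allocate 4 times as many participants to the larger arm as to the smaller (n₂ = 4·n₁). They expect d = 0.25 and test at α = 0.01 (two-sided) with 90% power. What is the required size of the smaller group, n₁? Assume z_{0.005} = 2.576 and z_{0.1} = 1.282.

With allocation ratio k = n₂/n₁ = 4, Var(x̄₁−x̄₂) = σ²(1/n₁ + 1/(k·n₁)) = σ²·(k+1)/(k·n₁).
So n₁ = (1 + 1/k)·((z_{α/2} + z_β)/d)² = 1.250 × (3.858/0.25)².
n₁ = 1.250 × 238.15 = 297.7.
Round up: n₁ = 298, giving n₂ = 4 × 298 = 1192.

n₁ = 298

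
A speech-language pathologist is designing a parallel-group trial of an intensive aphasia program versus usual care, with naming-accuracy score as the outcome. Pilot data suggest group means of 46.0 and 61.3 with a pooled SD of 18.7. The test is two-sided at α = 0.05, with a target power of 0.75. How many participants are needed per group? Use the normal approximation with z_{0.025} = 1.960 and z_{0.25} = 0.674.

n = 21 per group

Cohen's d = |M₁ − M₂| / SD_pooled = |46.0 − 61.3| / 18.7 = 15.3 / 18.7 = 0.818.
For two independent groups with equal n: n = 2·((z_{α/2} + z_β) / d)².
z_{α/2} + z_β = 1.960 + 0.674 = 2.634.
n = 2 × (2.634 / 0.818)² = 2 × 3.220² = 2 × 10.37 = 20.7.
Round up to the next whole participant.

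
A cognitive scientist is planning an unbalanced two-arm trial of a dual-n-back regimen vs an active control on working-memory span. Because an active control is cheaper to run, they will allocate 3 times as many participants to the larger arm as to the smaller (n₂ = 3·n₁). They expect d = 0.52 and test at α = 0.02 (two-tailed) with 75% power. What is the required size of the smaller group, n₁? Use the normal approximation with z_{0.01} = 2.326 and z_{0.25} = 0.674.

With allocation ratio k = n₂/n₁ = 3, Var(x̄₁−x̄₂) = σ²(1/n₁ + 1/(k·n₁)) = σ²·(k+1)/(k·n₁).
So n₁ = (1 + 1/k)·((z_{α/2} + z_β)/d)² = 1.333 × (3.000/0.52)².
n₁ = 1.333 × 33.28 = 44.4.
Round up: n₁ = 45, giving n₂ = 3 × 45 = 135.

n₁ = 45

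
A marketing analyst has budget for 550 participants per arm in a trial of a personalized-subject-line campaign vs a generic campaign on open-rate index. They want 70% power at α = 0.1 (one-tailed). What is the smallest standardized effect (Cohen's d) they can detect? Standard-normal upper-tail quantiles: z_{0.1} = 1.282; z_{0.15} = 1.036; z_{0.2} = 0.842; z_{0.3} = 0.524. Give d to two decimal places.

d_min ≈ 0.11

For two independent groups of n = 550 each: d_min = (z_{α} + z_β)·√(2/n).
z-sum = 1.282 + 0.524 = 1.806.
d_min = 1.806 × √(2/550) = 1.806 × 0.0603 = 0.109.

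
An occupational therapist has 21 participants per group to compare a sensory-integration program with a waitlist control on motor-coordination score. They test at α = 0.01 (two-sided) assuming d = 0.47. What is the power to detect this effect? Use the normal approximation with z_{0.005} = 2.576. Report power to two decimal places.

For two equal groups, power = Φ(d·√(n/2) − z_{α/2}).
d·√(n/2) = 0.47 × √(21/2) = 0.47 × 3.240 = 1.523.
z_β = 1.523 − 2.576 = -1.053.
Power = Φ(-1.053) = 0.146.

power ≈ 0.15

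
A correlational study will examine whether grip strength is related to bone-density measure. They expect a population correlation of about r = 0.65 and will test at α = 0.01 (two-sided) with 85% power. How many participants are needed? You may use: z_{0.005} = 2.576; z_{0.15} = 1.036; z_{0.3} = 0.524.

n = 25

Fisher's z: C = ½·ln((1+r)/(1−r)) = ½·ln(4.7143) = 0.7753.
n = ((z_{α/2} + z_β)/C)² + 3.
(2.576 + 1.036) / 0.7753 = 3.612 / 0.7753 = 4.659.
n = 4.659² + 3 = 21.70 + 3 = 24.7.
Round up.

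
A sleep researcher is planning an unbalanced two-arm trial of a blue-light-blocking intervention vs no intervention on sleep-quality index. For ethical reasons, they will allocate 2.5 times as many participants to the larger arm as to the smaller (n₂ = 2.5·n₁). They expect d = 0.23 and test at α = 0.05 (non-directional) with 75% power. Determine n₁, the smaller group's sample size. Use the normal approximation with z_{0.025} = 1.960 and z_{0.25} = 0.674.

n₁ = 184

With allocation ratio k = n₂/n₁ = 2.5, Var(x̄₁−x̄₂) = σ²(1/n₁ + 1/(k·n₁)) = σ²·(k+1)/(k·n₁).
So n₁ = (1 + 1/k)·((z_{α/2} + z_β)/d)² = 1.400 × (2.634/0.23)².
n₁ = 1.400 × 131.15 = 183.6.
Round up: n₁ = 184, giving n₂ = 2.5 × 184 = 460.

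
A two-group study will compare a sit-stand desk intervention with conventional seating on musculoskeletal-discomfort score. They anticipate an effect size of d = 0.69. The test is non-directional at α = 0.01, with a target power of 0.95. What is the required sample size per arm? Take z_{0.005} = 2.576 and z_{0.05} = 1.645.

For two independent groups with equal n: n = 2·((z_{α/2} + z_β) / d)².
z_{α/2} + z_β = 2.576 + 1.645 = 4.221.
n = 2 × (4.221 / 0.69)² = 2 × 6.117² = 2 × 37.42 = 74.8.
Round up to the next whole participant.

n = 75 per group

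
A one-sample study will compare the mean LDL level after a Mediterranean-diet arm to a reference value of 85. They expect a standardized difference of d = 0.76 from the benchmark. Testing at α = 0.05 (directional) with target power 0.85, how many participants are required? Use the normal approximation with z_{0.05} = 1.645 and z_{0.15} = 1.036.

n = 13

For a one-sample test: n = ((z_{α} + z_β) / d)².
z_{α} + z_β = 1.645 + 1.036 = 2.681.
n = (2.681 / 0.76)² = 3.528² = 12.44.
Round up.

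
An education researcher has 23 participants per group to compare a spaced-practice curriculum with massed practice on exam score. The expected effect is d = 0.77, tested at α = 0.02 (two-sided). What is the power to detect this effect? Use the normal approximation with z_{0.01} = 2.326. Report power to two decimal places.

power ≈ 0.61

For two equal groups, power = Φ(d·√(n/2) − z_{α/2}).
d·√(n/2) = 0.77 × √(23/2) = 0.77 × 3.391 = 2.611.
z_β = 2.611 − 2.326 = 0.285.
Power = Φ(0.285) = 0.612.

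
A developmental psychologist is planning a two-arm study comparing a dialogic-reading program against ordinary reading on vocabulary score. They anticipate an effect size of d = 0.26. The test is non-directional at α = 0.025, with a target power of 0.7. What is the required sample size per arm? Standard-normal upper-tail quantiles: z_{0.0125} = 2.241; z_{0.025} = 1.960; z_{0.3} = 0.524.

For two independent groups with equal n: n = 2·((z_{α/2} + z_β) / d)².
z_{α/2} + z_β = 2.241 + 0.524 = 2.765.
n = 2 × (2.765 / 0.26)² = 2 × 10.635² = 2 × 113.10 = 226.2.
Round up to the next whole participant.

n = 227 per group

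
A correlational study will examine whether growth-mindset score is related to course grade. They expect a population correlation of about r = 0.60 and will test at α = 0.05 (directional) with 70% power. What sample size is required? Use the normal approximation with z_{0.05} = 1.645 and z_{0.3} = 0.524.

n = 13

Fisher's z: C = ½·ln((1+r)/(1−r)) = ½·ln(4.0000) = 0.6931.
n = ((z_{α} + z_β)/C)² + 3.
(1.645 + 0.524) / 0.6931 = 2.169 / 0.6931 = 3.129.
n = 3.129² + 3 = 9.79 + 3 = 12.8.
Round up.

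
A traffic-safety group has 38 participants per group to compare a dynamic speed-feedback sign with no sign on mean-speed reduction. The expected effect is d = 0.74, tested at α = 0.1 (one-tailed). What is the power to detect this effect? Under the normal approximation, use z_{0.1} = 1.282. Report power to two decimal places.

For two equal groups, power = Φ(d·√(n/2) − z_{α}).
d·√(n/2) = 0.74 × √(38/2) = 0.74 × 4.359 = 3.226.
z_β = 3.226 − 1.282 = 1.944.
Power = Φ(1.944) = 0.974.

power ≈ 0.97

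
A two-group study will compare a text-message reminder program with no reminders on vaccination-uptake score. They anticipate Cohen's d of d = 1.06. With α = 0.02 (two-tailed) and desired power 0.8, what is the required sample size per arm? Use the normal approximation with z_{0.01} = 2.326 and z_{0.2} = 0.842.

n = 18 per group

For two independent groups with equal n: n = 2·((z_{α/2} + z_β) / d)².
z_{α/2} + z_β = 2.326 + 0.842 = 3.168.
n = 2 × (3.168 / 1.06)² = 2 × 2.989² = 2 × 8.93 = 17.9.
Round up to the next whole participant.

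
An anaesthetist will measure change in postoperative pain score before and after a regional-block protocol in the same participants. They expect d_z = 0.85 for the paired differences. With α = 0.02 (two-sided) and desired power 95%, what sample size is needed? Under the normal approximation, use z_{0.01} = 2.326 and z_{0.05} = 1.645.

n = 22 pairs

For a paired (one-sample on differences) test: n = ((z_{α/2} + z_β) / d)².
z_{α/2} + z_β = 2.326 + 1.645 = 3.971.
n = (3.971 / 0.85)² = 4.672² = 21.83.
Round up.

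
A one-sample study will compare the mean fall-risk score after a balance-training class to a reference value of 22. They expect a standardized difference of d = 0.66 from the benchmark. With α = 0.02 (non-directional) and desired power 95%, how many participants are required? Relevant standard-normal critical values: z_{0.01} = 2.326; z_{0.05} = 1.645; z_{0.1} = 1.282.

For a one-sample test: n = ((z_{α/2} + z_β) / d)².
z_{α/2} + z_β = 2.326 + 1.645 = 3.971.
n = (3.971 / 0.66)² = 6.017² = 36.20.
Round up.

n = 37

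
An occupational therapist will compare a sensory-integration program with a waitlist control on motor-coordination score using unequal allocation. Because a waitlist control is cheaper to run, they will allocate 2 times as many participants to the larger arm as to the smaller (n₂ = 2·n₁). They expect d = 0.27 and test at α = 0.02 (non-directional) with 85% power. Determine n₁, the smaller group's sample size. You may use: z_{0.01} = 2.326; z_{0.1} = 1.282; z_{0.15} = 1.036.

With allocation ratio k = n₂/n₁ = 2, Var(x̄₁−x̄₂) = σ²(1/n₁ + 1/(k·n₁)) = σ²·(k+1)/(k·n₁).
So n₁ = (1 + 1/k)·((z_{α/2} + z_β)/d)² = 1.500 × (3.362/0.27)².
n₁ = 1.500 × 155.05 = 232.6.
Round up: n₁ = 233, giving n₂ = 2 × 233 = 466.

n₁ = 233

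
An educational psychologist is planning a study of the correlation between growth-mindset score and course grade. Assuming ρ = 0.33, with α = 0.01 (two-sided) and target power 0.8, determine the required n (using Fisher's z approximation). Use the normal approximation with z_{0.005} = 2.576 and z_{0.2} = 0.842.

n = 103

Fisher's z: C = ½·ln((1+r)/(1−r)) = ½·ln(1.9851) = 0.3428.
n = ((z_{α/2} + z_β)/C)² + 3.
(2.576 + 0.842) / 0.3428 = 3.418 / 0.3428 = 9.971.
n = 9.971² + 3 = 99.42 + 3 = 102.4.
Round up.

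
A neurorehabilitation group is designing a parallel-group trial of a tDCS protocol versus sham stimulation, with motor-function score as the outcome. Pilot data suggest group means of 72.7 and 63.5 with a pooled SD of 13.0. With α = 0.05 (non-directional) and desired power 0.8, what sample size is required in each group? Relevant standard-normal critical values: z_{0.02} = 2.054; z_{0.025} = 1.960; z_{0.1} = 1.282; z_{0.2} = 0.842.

n = 32 per group

Cohen's d = |M₁ − M₂| / SD_pooled = |72.7 − 63.5| / 13.0 = 9.2 / 13.0 = 0.708.
For two independent groups with equal n: n = 2·((z_{α/2} + z_β) / d)².
z_{α/2} + z_β = 1.960 + 0.842 = 2.802.
n = 2 × (2.802 / 0.708)² = 2 × 3.958² = 2 × 15.66 = 31.3.
Round up to the next whole participant.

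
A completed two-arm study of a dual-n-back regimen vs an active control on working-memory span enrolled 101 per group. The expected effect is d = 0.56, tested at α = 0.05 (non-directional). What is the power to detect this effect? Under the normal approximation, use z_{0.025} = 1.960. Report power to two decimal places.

For two equal groups, power = Φ(d·√(n/2) − z_{α/2}).
d·√(n/2) = 0.56 × √(101/2) = 0.56 × 7.106 = 3.980.
z_β = 3.980 − 1.960 = 2.020.
Power = Φ(2.020) = 0.978.

power ≈ 0.98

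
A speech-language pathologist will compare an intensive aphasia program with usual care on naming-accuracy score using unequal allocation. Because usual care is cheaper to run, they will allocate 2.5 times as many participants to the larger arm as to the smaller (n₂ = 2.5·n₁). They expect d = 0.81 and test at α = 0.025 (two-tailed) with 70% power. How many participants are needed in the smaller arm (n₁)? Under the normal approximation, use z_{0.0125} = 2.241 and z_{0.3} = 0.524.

With allocation ratio k = n₂/n₁ = 2.5, Var(x̄₁−x̄₂) = σ²(1/n₁ + 1/(k·n₁)) = σ²·(k+1)/(k·n₁).
So n₁ = (1 + 1/k)·((z_{α/2} + z_β)/d)² = 1.400 × (2.765/0.81)².
n₁ = 1.400 × 11.65 = 16.3.
Round up: n₁ = 17, giving n₂ = ⌈2.5 × 17⌉ = ⌈42.5⌉ = 43.

n₁ = 17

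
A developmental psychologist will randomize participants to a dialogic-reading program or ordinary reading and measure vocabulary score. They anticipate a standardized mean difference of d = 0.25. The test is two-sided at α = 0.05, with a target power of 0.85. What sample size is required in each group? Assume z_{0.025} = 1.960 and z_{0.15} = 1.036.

n = 288 per group

For two independent groups with equal n: n = 2·((z_{α/2} + z_β) / d)².
z_{α/2} + z_β = 1.960 + 1.036 = 2.996.
n = 2 × (2.996 / 0.25)² = 2 × 11.984² = 2 × 143.62 = 287.2.
Round up to the next whole participant.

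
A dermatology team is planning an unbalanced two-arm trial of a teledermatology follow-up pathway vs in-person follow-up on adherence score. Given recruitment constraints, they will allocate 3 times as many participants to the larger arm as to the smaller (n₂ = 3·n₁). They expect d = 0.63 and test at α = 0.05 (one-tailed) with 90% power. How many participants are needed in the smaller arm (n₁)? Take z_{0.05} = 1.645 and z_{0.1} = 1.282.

n₁ = 29

With allocation ratio k = n₂/n₁ = 3, Var(x̄₁−x̄₂) = σ²(1/n₁ + 1/(k·n₁)) = σ²·(k+1)/(k·n₁).
So n₁ = (1 + 1/k)·((z_{α} + z_β)/d)² = 1.333 × (2.927/0.63)².
n₁ = 1.333 × 21.59 = 28.8.
Round up: n₁ = 29, giving n₂ = 3 × 29 = 87.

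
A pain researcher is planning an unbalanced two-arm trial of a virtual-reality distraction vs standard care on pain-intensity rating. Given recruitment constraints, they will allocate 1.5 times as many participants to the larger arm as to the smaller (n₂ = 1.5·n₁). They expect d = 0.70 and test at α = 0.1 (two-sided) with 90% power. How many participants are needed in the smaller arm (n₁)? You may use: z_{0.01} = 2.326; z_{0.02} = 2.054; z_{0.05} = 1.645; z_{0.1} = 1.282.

n₁ = 30

With allocation ratio k = n₂/n₁ = 1.5, Var(x̄₁−x̄₂) = σ²(1/n₁ + 1/(k·n₁)) = σ²·(k+1)/(k·n₁).
So n₁ = (1 + 1/k)·((z_{α/2} + z_β)/d)² = 1.667 × (2.927/0.70)².
n₁ = 1.667 × 17.48 = 29.1.
Round up: n₁ = 30, giving n₂ = 1.5 × 30 = 45.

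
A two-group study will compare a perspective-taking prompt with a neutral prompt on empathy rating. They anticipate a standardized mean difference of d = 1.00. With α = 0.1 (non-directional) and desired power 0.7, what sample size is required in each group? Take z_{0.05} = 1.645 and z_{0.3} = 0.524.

n = 10 per group

For two independent groups with equal n: n = 2·((z_{α/2} + z_β) / d)².
z_{α/2} + z_β = 1.645 + 0.524 = 2.169.
n = 2 × (2.169 / 1.00)² = 2 × 2.169² = 2 × 4.70 = 9.4.
Round up to the next whole participant.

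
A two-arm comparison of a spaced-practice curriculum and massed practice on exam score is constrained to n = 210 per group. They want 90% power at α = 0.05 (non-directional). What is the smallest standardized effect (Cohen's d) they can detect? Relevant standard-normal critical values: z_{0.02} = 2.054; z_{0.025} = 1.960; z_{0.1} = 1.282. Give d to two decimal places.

d_min ≈ 0.32

For two independent groups of n = 210 each: d_min = (z_{α/2} + z_β)·√(2/n).
z-sum = 1.960 + 1.282 = 3.242.
d_min = 3.242 × √(2/210) = 3.242 × 0.0976 = 0.316.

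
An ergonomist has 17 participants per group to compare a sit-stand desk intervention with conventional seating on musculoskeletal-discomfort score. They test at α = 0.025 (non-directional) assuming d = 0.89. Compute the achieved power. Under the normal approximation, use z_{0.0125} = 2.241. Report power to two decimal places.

For two equal groups, power = Φ(d·√(n/2) − z_{α/2}).
d·√(n/2) = 0.89 × √(17/2) = 0.89 × 2.915 = 2.595.
z_β = 2.595 − 2.241 = 0.354.
Power = Φ(0.354) = 0.638.

power ≈ 0.64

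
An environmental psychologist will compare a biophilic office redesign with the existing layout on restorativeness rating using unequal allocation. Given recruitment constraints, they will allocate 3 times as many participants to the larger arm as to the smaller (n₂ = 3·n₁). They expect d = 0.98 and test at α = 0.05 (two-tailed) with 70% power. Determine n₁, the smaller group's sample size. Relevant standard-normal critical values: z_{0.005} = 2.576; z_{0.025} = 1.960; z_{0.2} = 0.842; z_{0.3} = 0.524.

With allocation ratio k = n₂/n₁ = 3, Var(x̄₁−x̄₂) = σ²(1/n₁ + 1/(k·n₁)) = σ²·(k+1)/(k·n₁).
So n₁ = (1 + 1/k)·((z_{α/2} + z_β)/d)² = 1.333 × (2.484/0.98)².
n₁ = 1.333 × 6.42 = 8.6.
Round up: n₁ = 9, giving n₂ = 3 × 9 = 27.

n₁ = 9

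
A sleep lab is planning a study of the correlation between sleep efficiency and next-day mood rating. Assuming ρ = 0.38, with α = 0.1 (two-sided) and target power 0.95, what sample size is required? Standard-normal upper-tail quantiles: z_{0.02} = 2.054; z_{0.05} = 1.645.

Fisher's z: C = ½·ln((1+r)/(1−r)) = ½·ln(2.2258) = 0.4001.
n = ((z_{α/2} + z_β)/C)² + 3.
(1.645 + 1.645) / 0.4001 = 3.290 / 0.4001 = 8.223.
n = 8.223² + 3 = 67.62 + 3 = 70.6.
Round up.

n = 71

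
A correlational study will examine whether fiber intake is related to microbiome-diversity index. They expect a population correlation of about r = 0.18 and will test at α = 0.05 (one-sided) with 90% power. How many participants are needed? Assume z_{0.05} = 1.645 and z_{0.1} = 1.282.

Fisher's z: C = ½·ln((1+r)/(1−r)) = ½·ln(1.4390) = 0.1820.
n = ((z_{α} + z_β)/C)² + 3.
(1.645 + 1.282) / 0.1820 = 2.927 / 0.1820 = 16.082.
n = 16.082² + 3 = 258.64 + 3 = 261.6.
Round up.

n = 262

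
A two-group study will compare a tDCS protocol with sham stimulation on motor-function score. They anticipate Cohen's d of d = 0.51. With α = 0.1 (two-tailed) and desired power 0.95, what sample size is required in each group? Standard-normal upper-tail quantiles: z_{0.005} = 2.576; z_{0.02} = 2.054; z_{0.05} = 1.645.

For two independent groups with equal n: n = 2·((z_{α/2} + z_β) / d)².
z_{α/2} + z_β = 1.645 + 1.645 = 3.290.
n = 2 × (3.290 / 0.51)² = 2 × 6.451² = 2 × 41.62 = 83.2.
Round up to the next whole participant.

n = 84 per group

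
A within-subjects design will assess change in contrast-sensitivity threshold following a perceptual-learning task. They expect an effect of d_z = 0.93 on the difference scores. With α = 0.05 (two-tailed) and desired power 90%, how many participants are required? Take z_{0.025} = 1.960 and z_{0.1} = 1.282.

n = 13 pairs

For a paired (one-sample on differences) test: n = ((z_{α/2} + z_β) / d)².
z_{α/2} + z_β = 1.960 + 1.282 = 3.242.
n = (3.242 / 0.93)² = 3.486² = 12.15.
Round up.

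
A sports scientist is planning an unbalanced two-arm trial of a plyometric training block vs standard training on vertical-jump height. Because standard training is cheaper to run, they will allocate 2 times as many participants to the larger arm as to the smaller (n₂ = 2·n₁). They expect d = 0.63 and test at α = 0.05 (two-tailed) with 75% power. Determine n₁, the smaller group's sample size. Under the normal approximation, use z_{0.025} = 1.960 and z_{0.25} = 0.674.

n₁ = 27

With allocation ratio k = n₂/n₁ = 2, Var(x̄₁−x̄₂) = σ²(1/n₁ + 1/(k·n₁)) = σ²·(k+1)/(k·n₁).
So n₁ = (1 + 1/k)·((z_{α/2} + z_β)/d)² = 1.500 × (2.634/0.63)².
n₁ = 1.500 × 17.48 = 26.2.
Round up: n₁ = 27, giving n₂ = 2 × 27 = 54.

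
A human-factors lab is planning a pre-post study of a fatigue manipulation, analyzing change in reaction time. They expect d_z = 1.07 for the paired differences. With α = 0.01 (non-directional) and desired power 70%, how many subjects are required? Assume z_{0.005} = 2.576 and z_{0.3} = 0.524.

For a paired (one-sample on differences) test: n = ((z_{α/2} + z_β) / d)².
z_{α/2} + z_β = 2.576 + 0.524 = 3.100.
n = (3.100 / 1.07)² = 2.897² = 8.39.
Round up.

n = 9 pairs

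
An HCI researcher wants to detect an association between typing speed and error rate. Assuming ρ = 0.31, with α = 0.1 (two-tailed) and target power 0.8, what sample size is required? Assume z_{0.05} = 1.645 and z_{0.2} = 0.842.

Fisher's z: C = ½·ln((1+r)/(1−r)) = ½·ln(1.8986) = 0.3205.
n = ((z_{α/2} + z_β)/C)² + 3.
(1.645 + 0.842) / 0.3205 = 2.487 / 0.3205 = 7.760.
n = 7.760² + 3 = 60.21 + 3 = 63.2.
Round up.

n = 64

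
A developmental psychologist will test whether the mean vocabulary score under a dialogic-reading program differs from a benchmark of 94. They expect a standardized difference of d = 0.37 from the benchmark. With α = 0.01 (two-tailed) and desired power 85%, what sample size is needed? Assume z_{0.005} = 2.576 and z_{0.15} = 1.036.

n = 96

For a one-sample test: n = ((z_{α/2} + z_β) / d)².
z_{α/2} + z_β = 2.576 + 1.036 = 3.612.
n = (3.612 / 0.37)² = 9.762² = 95.30.
Round up.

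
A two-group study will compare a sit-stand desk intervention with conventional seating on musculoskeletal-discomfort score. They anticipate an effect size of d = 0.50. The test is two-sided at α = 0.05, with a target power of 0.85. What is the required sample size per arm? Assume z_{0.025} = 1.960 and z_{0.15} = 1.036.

n = 72 per group

For two independent groups with equal n: n = 2·((z_{α/2} + z_β) / d)².
z_{α/2} + z_β = 1.960 + 1.036 = 2.996.
n = 2 × (2.996 / 0.50)² = 2 × 5.992² = 2 × 35.90 = 71.8.
Round up to the next whole participant.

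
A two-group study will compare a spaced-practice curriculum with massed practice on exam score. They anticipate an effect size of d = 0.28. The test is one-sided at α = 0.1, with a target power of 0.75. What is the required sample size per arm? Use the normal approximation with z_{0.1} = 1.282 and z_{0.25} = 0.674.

n = 98 per group

For two independent groups with equal n: n = 2·((z_{α} + z_β) / d)².
z_{α} + z_β = 1.282 + 0.674 = 1.956.
n = 2 × (1.956 / 0.28)² = 2 × 6.986² = 2 × 48.80 = 97.6.
Round up to the next whole participant.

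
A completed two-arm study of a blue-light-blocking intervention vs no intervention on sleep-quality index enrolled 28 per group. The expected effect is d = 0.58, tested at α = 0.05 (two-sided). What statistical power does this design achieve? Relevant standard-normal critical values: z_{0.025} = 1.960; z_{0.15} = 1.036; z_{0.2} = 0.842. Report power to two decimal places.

power ≈ 0.58

For two equal groups, power = Φ(d·√(n/2) − z_{α/2}).
d·√(n/2) = 0.58 × √(28/2) = 0.58 × 3.742 = 2.170.
z_β = 2.170 − 1.960 = 0.210.
Power = Φ(0.210) = 0.583.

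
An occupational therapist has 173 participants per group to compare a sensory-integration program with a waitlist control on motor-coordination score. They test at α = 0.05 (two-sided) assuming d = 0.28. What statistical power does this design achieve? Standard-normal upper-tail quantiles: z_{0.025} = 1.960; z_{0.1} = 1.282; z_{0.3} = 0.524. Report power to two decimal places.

power ≈ 0.74

For two equal groups, power = Φ(d·√(n/2) − z_{α/2}).
d·√(n/2) = 0.28 × √(173/2) = 0.28 × 9.301 = 2.604.
z_β = 2.604 − 1.960 = 0.644.
Power = Φ(0.644) = 0.740.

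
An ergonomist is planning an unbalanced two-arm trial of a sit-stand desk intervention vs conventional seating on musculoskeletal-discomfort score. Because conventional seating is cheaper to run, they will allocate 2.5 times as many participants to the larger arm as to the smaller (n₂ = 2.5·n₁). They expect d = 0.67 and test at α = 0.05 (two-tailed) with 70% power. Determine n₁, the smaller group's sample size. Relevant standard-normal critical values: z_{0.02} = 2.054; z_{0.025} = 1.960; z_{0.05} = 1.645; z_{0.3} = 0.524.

n₁ = 20

With allocation ratio k = n₂/n₁ = 2.5, Var(x̄₁−x̄₂) = σ²(1/n₁ + 1/(k·n₁)) = σ²·(k+1)/(k·n₁).
So n₁ = (1 + 1/k)·((z_{α/2} + z_β)/d)² = 1.400 × (2.484/0.67)².
n₁ = 1.400 × 13.75 = 19.2.
Round up: n₁ = 20, giving n₂ = 2.5 × 20 = 50.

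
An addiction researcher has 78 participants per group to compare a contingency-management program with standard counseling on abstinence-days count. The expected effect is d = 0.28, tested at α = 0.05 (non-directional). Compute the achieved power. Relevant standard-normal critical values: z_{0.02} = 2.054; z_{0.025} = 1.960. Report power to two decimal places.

power ≈ 0.42

For two equal groups, power = Φ(d·√(n/2) − z_{α/2}).
d·√(n/2) = 0.28 × √(78/2) = 0.28 × 6.245 = 1.749.
z_β = 1.749 − 1.960 = -0.211.
Power = Φ(-0.211) = 0.416.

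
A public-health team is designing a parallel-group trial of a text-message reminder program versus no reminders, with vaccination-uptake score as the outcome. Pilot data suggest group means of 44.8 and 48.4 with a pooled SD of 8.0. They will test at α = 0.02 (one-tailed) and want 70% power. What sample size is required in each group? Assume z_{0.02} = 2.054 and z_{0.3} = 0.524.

n = 66 per group

Cohen's d = |M₁ − M₂| / SD_pooled = |44.8 − 48.4| / 8.0 = 3.6 / 8.0 = 0.450.
For two independent groups with equal n: n = 2·((z_{α} + z_β) / d)².
z_{α} + z_β = 2.054 + 0.524 = 2.578.
n = 2 × (2.578 / 0.450)² = 2 × 5.729² = 2 × 32.82 = 65.6.
Round up to the next whole participant.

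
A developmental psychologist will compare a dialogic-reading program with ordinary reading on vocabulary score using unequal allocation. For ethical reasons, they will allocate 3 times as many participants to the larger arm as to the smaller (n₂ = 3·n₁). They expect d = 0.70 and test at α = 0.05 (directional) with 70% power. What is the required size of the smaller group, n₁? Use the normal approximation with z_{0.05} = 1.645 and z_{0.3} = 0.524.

n₁ = 13

With allocation ratio k = n₂/n₁ = 3, Var(x̄₁−x̄₂) = σ²(1/n₁ + 1/(k·n₁)) = σ²·(k+1)/(k·n₁).
So n₁ = (1 + 1/k)·((z_{α} + z_β)/d)² = 1.333 × (2.169/0.70)².
n₁ = 1.333 × 9.60 = 12.8.
Round up: n₁ = 13, giving n₂ = 3 × 13 = 39.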